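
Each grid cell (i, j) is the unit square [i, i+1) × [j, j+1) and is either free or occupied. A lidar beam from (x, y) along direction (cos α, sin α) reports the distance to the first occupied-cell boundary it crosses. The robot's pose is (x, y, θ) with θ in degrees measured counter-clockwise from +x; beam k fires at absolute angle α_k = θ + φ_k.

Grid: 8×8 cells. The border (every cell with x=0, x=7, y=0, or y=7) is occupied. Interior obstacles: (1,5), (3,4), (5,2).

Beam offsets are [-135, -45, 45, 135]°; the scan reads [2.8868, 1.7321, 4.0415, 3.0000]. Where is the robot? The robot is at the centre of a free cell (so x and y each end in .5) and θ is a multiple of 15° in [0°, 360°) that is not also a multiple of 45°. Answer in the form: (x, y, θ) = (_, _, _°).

Enumerate (i+0.5, j+0.5, θ) over the 33 free cells and 16 admissible headings. For each, cast all 4 beams and compare to the given ranges.
  (5.5, 6.5, 30°): beam 1 = 5.6940 ≠ 2.8868 ✗
  (6.5, 4.5, 120°): beam 1 = 0.5176 ≠ 2.8868 ✗
  (3.5, 1.5, 255°): beam 1 = 4.0415 ≠ 2.8868 ✗
  (4.5, 4.5, 285°): beam 1 = 0.5774 ≠ 2.8868 ✗
  …
  (3.5, 2.5, 345°): r_1=2.8868, r_2=1.7321, r_3=4.0415, r_4=3.0000 — all match ✓
No second candidate reproduces the full scan.

(x, y, θ) = (3.5, 2.5, 345°)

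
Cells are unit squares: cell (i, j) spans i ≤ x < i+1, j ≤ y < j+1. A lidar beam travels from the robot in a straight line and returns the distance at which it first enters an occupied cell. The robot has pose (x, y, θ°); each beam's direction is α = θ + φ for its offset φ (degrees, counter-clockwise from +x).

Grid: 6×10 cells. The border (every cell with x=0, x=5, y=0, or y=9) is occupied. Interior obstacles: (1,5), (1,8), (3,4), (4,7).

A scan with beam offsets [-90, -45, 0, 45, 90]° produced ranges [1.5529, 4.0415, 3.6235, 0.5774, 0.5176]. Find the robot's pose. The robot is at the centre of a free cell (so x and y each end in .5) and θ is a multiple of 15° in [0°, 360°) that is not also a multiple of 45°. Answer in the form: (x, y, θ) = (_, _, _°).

Candidates: 28 free-cell centres × 16 headings = 448 poses. Raycast each; keep the one whose scan matches to 4 dp.
  (4.5, 3.5, 210°): beam 1 = 1.0000 ≠ 1.5529 ✗
  (1.5, 7.5, 30°): beam 1 = 3.0000 ≠ 1.5529 ✗
  (4.5, 3.5, 300°): beam 1 = 4.0415 ≠ 1.5529 ✗
  (3.5, 5.5, 165°): beam 1 = 1.9319 ≠ 1.5529 ✗
  …
  (1.5, 7.5, 15°): r_1=1.5529, r_2=4.0415, r_3=3.6235, r_4=0.5774, r_5=0.5176 — all match ✓
Unique over the lattice → pose = (1.5, 7.5, 15°).

(x, y, θ) = (1.5, 7.5, 15°)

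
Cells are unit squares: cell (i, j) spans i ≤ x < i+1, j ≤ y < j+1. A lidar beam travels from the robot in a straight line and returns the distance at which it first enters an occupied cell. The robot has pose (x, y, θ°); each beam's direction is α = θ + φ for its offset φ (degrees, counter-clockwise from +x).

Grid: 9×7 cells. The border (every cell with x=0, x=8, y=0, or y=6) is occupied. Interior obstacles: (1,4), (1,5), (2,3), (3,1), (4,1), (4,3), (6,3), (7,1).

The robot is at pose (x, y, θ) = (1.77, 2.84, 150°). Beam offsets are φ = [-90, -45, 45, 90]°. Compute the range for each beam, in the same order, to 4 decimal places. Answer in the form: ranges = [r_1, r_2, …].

ranges = [0.4600, 1.2009, 0.7972, 1.5400]

beam 1: φ=-90°, α=60°
  cosα=0.5000 sinα=0.8660 | (1,2) | tMaxX 0.4600 tMaxY 0.1848 | tΔX 2.0000 tΔY 1.1547
    t=0.1848 [y] (1,3)
    t=0.4600 [x] (2,3) — stop
  → r_1 = 0.4600
beam 2: φ=-45°, α=105°
  cosα=-0.2588 sinα=0.9659 | (1,2) | tMaxX 2.9751 tMaxY 0.1656 | tΔX 3.8637 tΔY 1.0353
    t=0.1656 [y] (1,3)
    t=1.2009 [y] (1,4) — stop
  → r_2 = 1.2009
beam 3: φ=45°, α=195°
  cosα=-0.9659 sinα=-0.2588 | (1,2) | tMaxX 0.7972 tMaxY 3.2455 | tΔX 1.0353 tΔY 3.8637
    t=0.7972 [x] (0,2) — stop
  → r_3 = 0.7972
beam 4: φ=90°, α=240°
  cosα=-0.5000 sinα=-0.8660 | (1,2) | tMaxX 1.5400 tMaxY 0.9699 | tΔX 2.0000 tΔY 1.1547
    t=0.9699 [y] (1,1)
    t=1.5400 [x] (0,1) — stop
  → r_4 = 1.5400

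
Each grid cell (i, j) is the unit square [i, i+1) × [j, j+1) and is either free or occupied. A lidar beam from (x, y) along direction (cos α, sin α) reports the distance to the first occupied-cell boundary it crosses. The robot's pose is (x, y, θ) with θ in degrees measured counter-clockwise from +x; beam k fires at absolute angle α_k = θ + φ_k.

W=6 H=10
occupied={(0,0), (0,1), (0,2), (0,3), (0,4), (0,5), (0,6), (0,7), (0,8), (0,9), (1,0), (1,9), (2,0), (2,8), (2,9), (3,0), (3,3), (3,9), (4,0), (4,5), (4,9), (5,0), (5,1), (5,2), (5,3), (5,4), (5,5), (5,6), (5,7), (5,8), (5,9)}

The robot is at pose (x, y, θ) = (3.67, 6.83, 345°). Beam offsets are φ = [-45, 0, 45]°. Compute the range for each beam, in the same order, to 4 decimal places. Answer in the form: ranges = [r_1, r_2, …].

beam 1: φ=-45°, α=300°
  dir = (cos 300°, sin 300°) = (0.5000, -0.8660); from cell (3,6)
  next x-line at t=0.6600, next y-line at t=0.9584; Δt_x=2.0000, Δt_y=1.1547
    x: enter (4,6) at t=0.6600
    y: enter (4,5) at t=0.9584 ← occupied
  → r_1 = 0.9584
beam 2: φ=0°, α=345°
  dir = (cos 345°, sin 345°) = (0.9659, -0.2588); from cell (3,6)
  next x-line at t=0.3416, next y-line at t=3.2069; Δt_x=1.0353, Δt_y=3.8637
    x: enter (4,6) at t=0.3416
    x: enter (5,6) at t=1.3769 ← occupied
  → r_2 = 1.3769
beam 3: φ=45°, α=30°
  dir = (cos 30°, sin 30°) = (0.8660, 0.5000); from cell (3,6)
  next x-line at t=0.3811, next y-line at t=0.3400; Δt_x=1.1547, Δt_y=2.0000
    y: enter (3,7) at t=0.3400
    x: enter (4,7) at t=0.3811
    x: enter (5,7) at t=1.5358 ← occupied
  → r_3 = 1.5358

ranges = [0.9584, 1.3769, 1.5358]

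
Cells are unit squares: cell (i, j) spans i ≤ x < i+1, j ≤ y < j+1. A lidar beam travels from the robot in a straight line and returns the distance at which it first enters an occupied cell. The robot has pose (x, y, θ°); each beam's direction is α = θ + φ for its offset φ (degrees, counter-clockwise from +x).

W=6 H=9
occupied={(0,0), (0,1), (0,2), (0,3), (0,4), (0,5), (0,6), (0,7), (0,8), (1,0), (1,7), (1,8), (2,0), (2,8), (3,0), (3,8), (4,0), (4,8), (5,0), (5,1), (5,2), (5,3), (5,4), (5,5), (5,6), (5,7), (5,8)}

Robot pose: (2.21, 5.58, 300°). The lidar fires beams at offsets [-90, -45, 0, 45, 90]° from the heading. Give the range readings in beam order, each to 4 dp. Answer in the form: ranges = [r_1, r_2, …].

beam 1: φ=-90°, α=210°
  d=(-0.8660,-0.5000)  start (2,5)  tX=0.2425 tY=1.1600  stride 1/|dx|=1.1547 1/|dy|=2.0000
    cross x-line → (1,5), t=0.2425
    cross y-line → (1,4), t=1.1600
    cross x-line → (0,4), t=1.3972 (wall)
  → r_1 = 1.3972
beam 2: φ=-45°, α=255°
  d=(-0.2588,-0.9659)  start (2,5)  tX=0.8114 tY=0.6005  stride 1/|dx|=3.8637 1/|dy|=1.0353
    cross y-line → (2,4), t=0.6005
    cross x-line → (1,4), t=0.8114
    cross y-line → (1,3), t=1.6357
    cross y-line → (1,2), t=2.6710
    cross y-line → (1,1), t=3.7063
    cross x-line → (0,1), t=4.6751 (wall)
  → r_2 = 4.6751
beam 3: φ=0°, α=300°
  d=(0.5000,-0.8660)  start (2,5)  tX=1.5800 tY=0.6697  stride 1/|dx|=2.0000 1/|dy|=1.1547
    cross y-line → (2,4), t=0.6697
    cross x-line → (3,4), t=1.5800
    cross y-line → (3,3), t=1.8244
    cross y-line → (3,2), t=2.9791
    cross x-line → (4,2), t=3.5800
    cross y-line → (4,1), t=4.1338
    cross y-line → (4,0), t=5.2885 (wall)
  → r_3 = 5.2885
beam 4: φ=45°, α=345°
  d=(0.9659,-0.2588)  start (2,5)  tX=0.8179 tY=2.2409  stride 1/|dx|=1.0353 1/|dy|=3.8637
    cross x-line → (3,5), t=0.8179
    cross x-line → (4,5), t=1.8531
    cross y-line → (4,4), t=2.2409
    cross x-line → (5,4), t=2.8884 (wall)
  → r_4 = 2.8884
beam 5: φ=90°, α=30°
  d=(0.8660,0.5000)  start (2,5)  tX=0.9122 tY=0.8400  stride 1/|dx|=1.1547 1/|dy|=2.0000
    cross y-line → (2,6), t=0.8400
    cross x-line → (3,6), t=0.9122
    cross x-line → (4,6), t=2.0669
    cross y-line → (4,7), t=2.8400
    cross x-line → (5,7), t=3.2216 (wall)
  → r_5 = 3.2216

ranges = [1.3972, 4.6751, 5.2885, 2.8884, 3.2216]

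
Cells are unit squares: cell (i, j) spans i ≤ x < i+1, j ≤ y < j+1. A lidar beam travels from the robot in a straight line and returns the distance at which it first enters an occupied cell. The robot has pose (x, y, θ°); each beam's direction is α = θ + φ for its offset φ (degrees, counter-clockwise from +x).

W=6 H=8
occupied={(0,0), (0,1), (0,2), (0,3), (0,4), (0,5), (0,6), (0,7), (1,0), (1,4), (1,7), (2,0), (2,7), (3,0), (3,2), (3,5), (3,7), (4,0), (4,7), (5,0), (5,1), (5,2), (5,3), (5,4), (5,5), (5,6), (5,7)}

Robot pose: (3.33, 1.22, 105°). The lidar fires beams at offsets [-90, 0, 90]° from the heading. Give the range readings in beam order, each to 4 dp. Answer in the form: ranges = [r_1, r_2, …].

ranges = [1.7289, 0.8075, 0.8500]

beam 1: φ=-90°, α=15°
  dir = (cos 15°, sin 15°) = (0.9659, 0.2588); from cell (3,1)
  next x-line at t=0.6936, next y-line at t=3.0137; Δt_x=1.0353, Δt_y=3.8637
    x: enter (4,1) at t=0.6936
    x: enter (5,1) at t=1.7289 ← occupied
  → r_1 = 1.7289
beam 2: φ=0°, α=105°
  dir = (cos 105°, sin 105°) = (-0.2588, 0.9659); from cell (3,1)
  next x-line at t=1.2750, next y-line at t=0.8075; Δt_x=3.8637, Δt_y=1.0353
    y: enter (3,2) at t=0.8075 ← occupied
  → r_2 = 0.8075
beam 3: φ=90°, α=195°
  dir = (cos 195°, sin 195°) = (-0.9659, -0.2588); from cell (3,1)
  next x-line at t=0.3416, next y-line at t=0.8500; Δt_x=1.0353, Δt_y=3.8637
    x: enter (2,1) at t=0.3416
    y: enter (2,0) at t=0.8500 ← occupied
  → r_3 = 0.8500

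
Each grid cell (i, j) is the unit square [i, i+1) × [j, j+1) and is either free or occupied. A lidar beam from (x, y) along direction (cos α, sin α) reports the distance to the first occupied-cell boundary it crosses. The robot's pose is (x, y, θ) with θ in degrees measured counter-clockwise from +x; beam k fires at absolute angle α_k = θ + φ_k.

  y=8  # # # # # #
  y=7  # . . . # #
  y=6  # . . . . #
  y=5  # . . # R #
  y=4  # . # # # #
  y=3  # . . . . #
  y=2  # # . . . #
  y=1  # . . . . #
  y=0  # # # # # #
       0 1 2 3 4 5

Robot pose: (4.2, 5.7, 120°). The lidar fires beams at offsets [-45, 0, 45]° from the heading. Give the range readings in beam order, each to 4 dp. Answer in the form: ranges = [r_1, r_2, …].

ranges = [1.3459, 2.6558, 0.2071]

beam 1: φ=-45°, α=75°
  direction (0.2588, 0.9659); cell (4,5); t to first gridline: x 3.0910, y 0.3106 (then +3.8637 / +1.0353)
    (4,6) via y @ 0.3106
    (4,7) via y @ 1.3459  # hit
  → r_1 = 1.3459
beam 2: φ=0°, α=120°
  direction (-0.5000, 0.8660); cell (4,5); t to first gridline: x 0.4000, y 0.3464 (then +2.0000 / +1.1547)
    (4,6) via y @ 0.3464
    (3,6) via x @ 0.4000
    (3,7) via y @ 1.5011
    (2,7) via x @ 2.4000
    (2,8) via y @ 2.6558  # hit
  → r_2 = 2.6558
beam 3: φ=45°, α=165°
  direction (-0.9659, 0.2588); cell (4,5); t to first gridline: x 0.2071, y 1.1591 (then +1.0353 / +3.8637)
    (3,5) via x @ 0.2071  # hit
  → r_3 = 0.2071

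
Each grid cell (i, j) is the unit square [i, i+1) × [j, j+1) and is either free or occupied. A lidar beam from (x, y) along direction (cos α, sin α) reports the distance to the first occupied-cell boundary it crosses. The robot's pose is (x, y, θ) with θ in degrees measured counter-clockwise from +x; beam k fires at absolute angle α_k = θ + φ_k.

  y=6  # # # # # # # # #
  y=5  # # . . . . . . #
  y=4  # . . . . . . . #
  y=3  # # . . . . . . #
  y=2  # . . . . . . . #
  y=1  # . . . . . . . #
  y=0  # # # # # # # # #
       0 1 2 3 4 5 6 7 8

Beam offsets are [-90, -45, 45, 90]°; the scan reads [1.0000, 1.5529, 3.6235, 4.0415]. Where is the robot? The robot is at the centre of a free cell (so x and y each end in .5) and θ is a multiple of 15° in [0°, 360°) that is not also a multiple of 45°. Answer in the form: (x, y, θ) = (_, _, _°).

(x, y, θ) = (2.5, 4.5, 210°)

Candidates: 33 free-cell centres × 16 headings = 528 poses. Raycast each; keep the one whose scan matches to 4 dp.
  (5.5, 5.5, 240°): beam 2 = 4.6587 ≠ 1.5529 ✗
  (6.5, 3.5, 300°): beam 1 = 5.0000 ≠ 1.0000 ✗
  (5.5, 5.5, 300°): beam 1 = 4.0415 ≠ 1.0000 ✗
  (5.5, 1.5, 210°): beam 1 = 5.1962 ≠ 1.0000 ✗
  …
  (2.5, 4.5, 210°): r_1=1.0000, r_2=1.5529, r_3=3.6235, r_4=4.0415 — all match ✓
No second candidate reproduces the full scan.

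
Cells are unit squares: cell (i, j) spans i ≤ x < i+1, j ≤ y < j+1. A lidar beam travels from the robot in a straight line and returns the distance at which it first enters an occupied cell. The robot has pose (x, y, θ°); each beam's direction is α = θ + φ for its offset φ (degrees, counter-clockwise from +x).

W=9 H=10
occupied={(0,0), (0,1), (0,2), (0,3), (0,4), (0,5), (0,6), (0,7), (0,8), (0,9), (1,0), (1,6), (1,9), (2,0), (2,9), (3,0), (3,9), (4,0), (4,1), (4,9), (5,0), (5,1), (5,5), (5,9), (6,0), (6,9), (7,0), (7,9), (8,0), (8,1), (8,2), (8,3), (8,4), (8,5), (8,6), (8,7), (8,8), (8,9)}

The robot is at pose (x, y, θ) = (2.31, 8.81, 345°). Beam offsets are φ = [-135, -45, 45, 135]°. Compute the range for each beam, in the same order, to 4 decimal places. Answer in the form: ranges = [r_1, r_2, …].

ranges = [1.5127, 9.0182, 0.3800, 0.2194]

beam 1: φ=-135°, α=210°
  cosα=-0.8660 sinα=-0.5000 | (2,8) | tMaxX 0.3580 tMaxY 1.6200 | tΔX 1.1547 tΔY 2.0000
    t=0.3580 [x] (1,8)
    t=1.5127 [x] (0,8) — stop
  → r_1 = 1.5127
beam 2: φ=-45°, α=300°
  cosα=0.5000 sinα=-0.8660 | (2,8) | tMaxX 1.3800 tMaxY 0.9353 | tΔX 2.0000 tΔY 1.1547
    t=0.9353 [y] (2,7)
    t=1.3800 [x] (3,7)
    t=2.0900 [y] (3,6)
    t=3.2447 [y] (3,5)
    t=3.3800 [x] (4,5)
    t=4.3994 [y] (4,4)
    t=5.3800 [x] (5,4)
    t=5.5541 [y] (5,3)
    t=6.7088 [y] (5,2)
    t=7.3800 [x] (6,2)
    t=7.8635 [y] (6,1)
    t=9.0182 [y] (6,0) — stop
  → r_2 = 9.0182
beam 3: φ=45°, α=30°
  cosα=0.8660 sinα=0.5000 | (2,8) | tMaxX 0.7967 tMaxY 0.3800 | tΔX 1.1547 tΔY 2.0000
    t=0.3800 [y] (2,9) — stop
  → r_3 = 0.3800
beam 4: φ=135°, α=120°
  cosα=-0.5000 sinα=0.8660 | (2,8) | tMaxX 0.6200 tMaxY 0.2194 | tΔX 2.0000 tΔY 1.1547
    t=0.2194 [y] (2,9) — stop
  → r_4 = 0.2194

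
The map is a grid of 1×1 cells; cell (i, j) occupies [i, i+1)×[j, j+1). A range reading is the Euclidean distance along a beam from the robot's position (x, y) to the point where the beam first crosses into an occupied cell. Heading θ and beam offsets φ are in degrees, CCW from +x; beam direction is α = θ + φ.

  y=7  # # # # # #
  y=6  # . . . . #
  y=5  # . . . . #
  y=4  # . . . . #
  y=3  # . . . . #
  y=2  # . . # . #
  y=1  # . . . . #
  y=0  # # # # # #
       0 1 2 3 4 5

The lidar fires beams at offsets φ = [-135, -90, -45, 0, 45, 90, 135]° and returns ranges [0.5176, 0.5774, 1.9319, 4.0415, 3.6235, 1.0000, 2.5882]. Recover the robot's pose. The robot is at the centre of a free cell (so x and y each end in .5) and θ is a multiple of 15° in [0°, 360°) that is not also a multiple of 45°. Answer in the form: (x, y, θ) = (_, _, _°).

The pose lattice has 23·16 = 368 candidates. Test each by forward raycasting.
  (4.5, 6.5, 240°): beam 2 = 1.0000 ≠ 0.5774 ✗
  (3.5, 6.5, 195°): beam 1 = 0.5774 ≠ 0.5176 ✗
  (1.5, 2.5, 195°): beam 1 = 5.1962 ≠ 0.5176 ✗
  (4.5, 4.5, 120°): beam 4 = 2.8868 ≠ 4.0415 ✗
  (1.5, 6.5, 345°): beam 1 = 0.5774 ≠ 0.5176 ✗
  …
  (4.5, 3.5, 120°): r_1=0.5176, r_2=0.5774, r_3=1.9319, r_4=4.0415, r_5=3.6235, r_6=1.0000, r_7=2.5882 — all match ✓
Only this pose fits every beam.

(x, y, θ) = (4.5, 3.5, 120°)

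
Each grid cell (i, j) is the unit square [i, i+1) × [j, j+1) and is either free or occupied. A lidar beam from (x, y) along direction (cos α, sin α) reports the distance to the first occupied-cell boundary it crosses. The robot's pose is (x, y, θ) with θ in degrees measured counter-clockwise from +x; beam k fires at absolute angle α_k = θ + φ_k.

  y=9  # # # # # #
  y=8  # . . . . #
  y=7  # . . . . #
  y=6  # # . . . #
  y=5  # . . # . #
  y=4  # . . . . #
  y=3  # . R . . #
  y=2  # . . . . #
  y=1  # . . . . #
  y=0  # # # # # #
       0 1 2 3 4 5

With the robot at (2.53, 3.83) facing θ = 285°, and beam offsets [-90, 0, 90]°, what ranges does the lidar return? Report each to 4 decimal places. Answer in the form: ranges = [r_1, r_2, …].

beam 1: φ=-90°, α=195°
  dir = (cos 195°, sin 195°) = (-0.9659, -0.2588); from cell (2,3)
  next x-line at t=0.5487, next y-line at t=3.2069; Δt_x=1.0353, Δt_y=3.8637
    x: enter (1,3) at t=0.5487
    x: enter (0,3) at t=1.5840 ← occupied
  → r_1 = 1.5840
beam 2: φ=0°, α=285°
  dir = (cos 285°, sin 285°) = (0.2588, -0.9659); from cell (2,3)
  next x-line at t=1.8159, next y-line at t=0.8593; Δt_x=3.8637, Δt_y=1.0353
    y: enter (2,2) at t=0.8593
    x: enter (3,2) at t=1.8159
    y: enter (3,1) at t=1.8946
    y: enter (3,0) at t=2.9298 ← occupied
  → r_2 = 2.9298
beam 3: φ=90°, α=15°
  dir = (cos 15°, sin 15°) = (0.9659, 0.2588); from cell (2,3)
  next x-line at t=0.4866, next y-line at t=0.6568; Δt_x=1.0353, Δt_y=3.8637
    x: enter (3,3) at t=0.4866
    y: enter (3,4) at t=0.6568
    x: enter (4,4) at t=1.5219
    x: enter (5,4) at t=2.5571 ← occupied
  → r_3 = 2.5571

ranges = [1.5840, 2.9298, 2.5571]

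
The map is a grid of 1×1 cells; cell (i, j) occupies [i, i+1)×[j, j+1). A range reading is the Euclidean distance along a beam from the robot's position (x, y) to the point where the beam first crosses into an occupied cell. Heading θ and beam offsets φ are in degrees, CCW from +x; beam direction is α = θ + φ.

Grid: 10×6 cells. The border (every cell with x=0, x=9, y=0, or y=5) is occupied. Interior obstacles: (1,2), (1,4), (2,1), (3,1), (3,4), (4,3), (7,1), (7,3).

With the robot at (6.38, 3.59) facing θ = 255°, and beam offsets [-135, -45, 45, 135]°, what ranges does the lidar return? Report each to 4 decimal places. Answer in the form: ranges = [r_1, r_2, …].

ranges = [1.6281, 3.1800, 1.8360, 0.7159]

beam 1: φ=-135°, α=120°
  d=(-0.5000,0.8660)  start (6,3)  tX=0.7600 tY=0.4734  stride 1/|dx|=2.0000 1/|dy|=1.1547
    cross y-line → (6,4), t=0.4734
    cross x-line → (5,4), t=0.7600
    cross y-line → (5,5), t=1.6281 (wall)
  → r_1 = 1.6281
beam 2: φ=-45°, α=210°
  d=(-0.8660,-0.5000)  start (6,3)  tX=0.4388 tY=1.1800  stride 1/|dx|=1.1547 1/|dy|=2.0000
    cross x-line → (5,3), t=0.4388
    cross y-line → (5,2), t=1.1800
    cross x-line → (4,2), t=1.5935
    cross x-line → (3,2), t=2.7482
    cross y-line → (3,1), t=3.1800 (wall)
  → r_2 = 3.1800
beam 3: φ=45°, α=300°
  d=(0.5000,-0.8660)  start (6,3)  tX=1.2400 tY=0.6813  stride 1/|dx|=2.0000 1/|dy|=1.1547
    cross y-line → (6,2), t=0.6813
    cross x-line → (7,2), t=1.2400
    cross y-line → (7,1), t=1.8360 (wall)
  → r_3 = 1.8360
beam 4: φ=135°, α=30°
  d=(0.8660,0.5000)  start (6,3)  tX=0.7159 tY=0.8200  stride 1/|dx|=1.1547 1/|dy|=2.0000
    cross x-line → (7,3), t=0.7159 (wall)
  → r_4 = 0.7159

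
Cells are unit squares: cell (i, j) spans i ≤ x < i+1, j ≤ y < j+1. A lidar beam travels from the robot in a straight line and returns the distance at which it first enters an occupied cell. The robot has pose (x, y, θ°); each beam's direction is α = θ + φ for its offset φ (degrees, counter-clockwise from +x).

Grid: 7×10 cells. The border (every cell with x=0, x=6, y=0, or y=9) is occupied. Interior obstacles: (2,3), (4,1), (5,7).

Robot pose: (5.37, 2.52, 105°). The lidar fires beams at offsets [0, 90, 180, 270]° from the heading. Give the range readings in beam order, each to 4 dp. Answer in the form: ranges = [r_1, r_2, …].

ranges = [6.7086, 4.5242, 1.5736, 0.6522]

beam 1: φ=0°, α=105°
  cosα=-0.2588 sinα=0.9659 | (5,2) | tMaxX 1.4296 tMaxY 0.4969 | tΔX 3.8637 tΔY 1.0353
    t=0.4969 [y] (5,3)
    t=1.4296 [x] (4,3)
    t=1.5322 [y] (4,4)
    t=2.5675 [y] (4,5)
    t=3.6028 [y] (4,6)
    t=4.6380 [y] (4,7)
    t=5.2933 [x] (3,7)
    t=5.6733 [y] (3,8)
    t=6.7086 [y] (3,9) — stop
  → r_1 = 6.7086
beam 2: φ=90°, α=195°
  cosα=-0.9659 sinα=-0.2588 | (5,2) | tMaxX 0.3831 tMaxY 2.0091 | tΔX 1.0353 tΔY 3.8637
    t=0.3831 [x] (4,2)
    t=1.4183 [x] (3,2)
    t=2.0091 [y] (3,1)
    t=2.4536 [x] (2,1)
    t=3.4889 [x] (1,1)
    t=4.5242 [x] (0,1) — stop
  → r_2 = 4.5242
beam 3: φ=180°, α=285°
  cosα=0.2588 sinα=-0.9659 | (5,2) | tMaxX 2.4341 tMaxY 0.5383 | tΔX 3.8637 tΔY 1.0353
    t=0.5383 [y] (5,1)
    t=1.5736 [y] (5,0) — stop
  → r_3 = 1.5736
beam 4: φ=270°, α=15°
  cosα=0.9659 sinα=0.2588 | (5,2) | tMaxX 0.6522 tMaxY 1.8546 | tΔX 1.0353 tΔY 3.8637
    t=0.6522 [x] (6,2) — stop
  → r_4 = 0.6522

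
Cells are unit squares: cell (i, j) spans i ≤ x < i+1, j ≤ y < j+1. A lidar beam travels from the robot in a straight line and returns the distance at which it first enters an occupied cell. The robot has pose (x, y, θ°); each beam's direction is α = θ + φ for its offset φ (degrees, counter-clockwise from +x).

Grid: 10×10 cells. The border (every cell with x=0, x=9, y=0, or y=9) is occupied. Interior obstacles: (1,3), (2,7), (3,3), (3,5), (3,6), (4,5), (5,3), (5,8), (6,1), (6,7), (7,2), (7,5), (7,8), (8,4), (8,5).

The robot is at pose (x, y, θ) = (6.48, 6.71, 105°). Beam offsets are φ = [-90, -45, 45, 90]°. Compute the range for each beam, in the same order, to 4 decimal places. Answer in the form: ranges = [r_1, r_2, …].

ranges = [2.6089, 0.3349, 4.5800, 2.5675]

beam 1: φ=-90°, α=15°
  d=(0.9659,0.2588)  start (6,6)  tX=0.5383 tY=1.1205  stride 1/|dx|=1.0353 1/|dy|=3.8637
    cross x-line → (7,6), t=0.5383
    cross y-line → (7,7), t=1.1205
    cross x-line → (8,7), t=1.5736
    cross x-line → (9,7), t=2.6089 (wall)
  → r_1 = 2.6089
beam 2: φ=-45°, α=60°
  d=(0.5000,0.8660)  start (6,6)  tX=1.0400 tY=0.3349  stride 1/|dx|=2.0000 1/|dy|=1.1547
    cross y-line → (6,7), t=0.3349 (wall)
  → r_2 = 0.3349
beam 3: φ=45°, α=150°
  d=(-0.8660,0.5000)  start (6,6)  tX=0.5543 tY=0.5800  stride 1/|dx|=1.1547 1/|dy|=2.0000
    cross x-line → (5,6), t=0.5543
    cross y-line → (5,7), t=0.5800
    cross x-line → (4,7), t=1.7090
    cross y-line → (4,8), t=2.5800
    cross x-line → (3,8), t=2.8637
    cross x-line → (2,8), t=4.0184
    cross y-line → (2,9), t=4.5800 (wall)
  → r_3 = 4.5800
beam 4: φ=90°, α=195°
  d=(-0.9659,-0.2588)  start (6,6)  tX=0.4969 tY=2.7432  stride 1/|dx|=1.0353 1/|dy|=3.8637
    cross x-line → (5,6), t=0.4969
    cross x-line → (4,6), t=1.5322
    cross x-line → (3,6), t=2.5675 (wall)
  → r_4 = 2.5675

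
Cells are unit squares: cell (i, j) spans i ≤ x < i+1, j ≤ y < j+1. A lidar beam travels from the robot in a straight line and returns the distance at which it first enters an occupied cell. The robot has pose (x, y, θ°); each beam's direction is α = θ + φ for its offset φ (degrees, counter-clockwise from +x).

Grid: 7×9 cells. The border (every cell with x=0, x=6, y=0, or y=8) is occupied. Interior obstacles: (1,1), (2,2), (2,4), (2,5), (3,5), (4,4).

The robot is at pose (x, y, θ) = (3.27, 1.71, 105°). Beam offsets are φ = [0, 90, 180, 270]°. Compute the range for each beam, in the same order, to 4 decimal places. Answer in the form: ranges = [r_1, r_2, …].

ranges = [1.0432, 1.3148, 0.7350, 2.8263]

beam 1: φ=0°, α=105°
  direction (-0.2588, 0.9659); cell (3,1); t to first gridline: x 1.0432, y 0.3002 (then +3.8637 / +1.0353)
    (3,2) via y @ 0.3002
    (2,2) via x @ 1.0432  # hit
  → r_1 = 1.0432
beam 2: φ=90°, α=195°
  direction (-0.9659, -0.2588); cell (3,1); t to first gridline: x 0.2795, y 2.7432 (then +1.0353 / +3.8637)
    (2,1) via x @ 0.2795
    (1,1) via x @ 1.3148  # hit
  → r_2 = 1.3148
beam 3: φ=180°, α=285°
  direction (0.2588, -0.9659); cell (3,1); t to first gridline: x 2.8205, y 0.7350 (then +3.8637 / +1.0353)
    (3,0) via y @ 0.7350  # hit
  → r_3 = 0.7350
beam 4: φ=270°, α=15°
  direction (0.9659, 0.2588); cell (3,1); t to first gridline: x 0.7558, y 1.1205 (then +1.0353 / +3.8637)
    (4,1) via x @ 0.7558
    (4,2) via y @ 1.1205
    (5,2) via x @ 1.7910
    (6,2) via x @ 2.8263  # hit
  → r_4 = 2.8263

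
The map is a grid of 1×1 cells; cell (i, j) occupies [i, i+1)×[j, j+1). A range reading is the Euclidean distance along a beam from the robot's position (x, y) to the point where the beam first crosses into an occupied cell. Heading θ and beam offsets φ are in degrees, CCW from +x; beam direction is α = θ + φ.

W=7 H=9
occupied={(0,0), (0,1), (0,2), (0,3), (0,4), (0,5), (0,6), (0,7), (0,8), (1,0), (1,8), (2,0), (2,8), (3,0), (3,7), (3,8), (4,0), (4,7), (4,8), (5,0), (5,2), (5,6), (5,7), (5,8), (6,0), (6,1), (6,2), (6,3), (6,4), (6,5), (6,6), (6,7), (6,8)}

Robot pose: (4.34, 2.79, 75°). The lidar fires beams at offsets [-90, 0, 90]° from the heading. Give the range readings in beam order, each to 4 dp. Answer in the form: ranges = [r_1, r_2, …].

beam 1: φ=-90°, α=345°
  direction (0.9659, -0.2588); cell (4,2); t to first gridline: x 0.6833, y 3.0523 (then +1.0353 / +3.8637)
    (5,2) via x @ 0.6833  # hit
  → r_1 = 0.6833
beam 2: φ=0°, α=75°
  direction (0.2588, 0.9659); cell (4,2); t to first gridline: x 2.5500, y 0.2174 (then +3.8637 / +1.0353)
    (4,3) via y @ 0.2174
    (4,4) via y @ 1.2527
    (4,5) via y @ 2.2880
    (5,5) via x @ 2.5500
    (5,6) via y @ 3.3232  # hit
  → r_2 = 3.3232
beam 3: φ=90°, α=165°
  direction (-0.9659, 0.2588); cell (4,2); t to first gridline: x 0.3520, y 0.8114 (then +1.0353 / +3.8637)
    (3,2) via x @ 0.3520
    (3,3) via y @ 0.8114
    (2,3) via x @ 1.3873
    (1,3) via x @ 2.4225
    (0,3) via x @ 3.4578  # hit
  → r_3 = 3.4578

ranges = [0.6833, 3.3232, 3.4578]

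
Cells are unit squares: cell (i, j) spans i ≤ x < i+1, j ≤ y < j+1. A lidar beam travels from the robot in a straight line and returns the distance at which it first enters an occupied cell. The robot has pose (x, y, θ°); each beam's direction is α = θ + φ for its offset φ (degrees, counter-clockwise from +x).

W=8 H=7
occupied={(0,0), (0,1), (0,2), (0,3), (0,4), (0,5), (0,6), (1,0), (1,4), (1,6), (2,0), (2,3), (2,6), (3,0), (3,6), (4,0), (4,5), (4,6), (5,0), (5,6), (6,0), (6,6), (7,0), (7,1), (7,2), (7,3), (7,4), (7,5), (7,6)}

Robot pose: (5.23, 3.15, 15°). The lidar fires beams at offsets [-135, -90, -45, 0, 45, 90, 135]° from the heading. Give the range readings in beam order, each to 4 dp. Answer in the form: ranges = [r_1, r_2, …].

ranges = [2.4826, 2.2258, 2.0438, 1.8324, 3.2909, 1.9153, 4.8844]

beam 1: φ=-135°, α=240°
  dir = (cos 240°, sin 240°) = (-0.5000, -0.8660); from cell (5,3)
  next x-line at t=0.4600, next y-line at t=0.1732; Δt_x=2.0000, Δt_y=1.1547
    y: enter (5,2) at t=0.1732
    x: enter (4,2) at t=0.4600
    y: enter (4,1) at t=1.3279
    x: enter (3,1) at t=2.4600
    y: enter (3,0) at t=2.4826 ← occupied
  → r_1 = 2.4826
beam 2: φ=-90°, α=285°
  dir = (cos 285°, sin 285°) = (0.2588, -0.9659); from cell (5,3)
  next x-line at t=2.9751, next y-line at t=0.1553; Δt_x=3.8637, Δt_y=1.0353
    y: enter (5,2) at t=0.1553
    y: enter (5,1) at t=1.1906
    y: enter (5,0) at t=2.2258 ← occupied
  → r_2 = 2.2258
beam 3: φ=-45°, α=330°
  dir = (cos 330°, sin 330°) = (0.8660, -0.5000); from cell (5,3)
  next x-line at t=0.8891, next y-line at t=0.3000; Δt_x=1.1547, Δt_y=2.0000
    y: enter (5,2) at t=0.3000
    x: enter (6,2) at t=0.8891
    x: enter (7,2) at t=2.0438 ← occupied
  → r_3 = 2.0438
beam 4: φ=0°, α=15°
  dir = (cos 15°, sin 15°) = (0.9659, 0.2588); from cell (5,3)
  next x-line at t=0.7972, next y-line at t=3.2841; Δt_x=1.0353, Δt_y=3.8637
    x: enter (6,3) at t=0.7972
    x: enter (7,3) at t=1.8324 ← occupied
  → r_4 = 1.8324
beam 5: φ=45°, α=60°
  dir = (cos 60°, sin 60°) = (0.5000, 0.8660); from cell (5,3)
  next x-line at t=1.5400, next y-line at t=0.9815; Δt_x=2.0000, Δt_y=1.1547
    y: enter (5,4) at t=0.9815
    x: enter (6,4) at t=1.5400
    y: enter (6,5) at t=2.1362
    y: enter (6,6) at t=3.2909 ← occupied
  → r_5 = 3.2909
beam 6: φ=90°, α=105°
  dir = (cos 105°, sin 105°) = (-0.2588, 0.9659); from cell (5,3)
  next x-line at t=0.8887, next y-line at t=0.8800; Δt_x=3.8637, Δt_y=1.0353
    y: enter (5,4) at t=0.8800
    x: enter (4,4) at t=0.8887
    y: enter (4,5) at t=1.9153 ← occupied
  → r_6 = 1.9153
beam 7: φ=135°, α=150°
  dir = (cos 150°, sin 150°) = (-0.8660, 0.5000); from cell (5,3)
  next x-line at t=0.2656, next y-line at t=1.7000; Δt_x=1.1547, Δt_y=2.0000
    x: enter (4,3) at t=0.2656
    x: enter (3,3) at t=1.4203
    y: enter (3,4) at t=1.7000
    x: enter (2,4) at t=2.5750
    y: enter (2,5) at t=3.7000
    x: enter (1,5) at t=3.7297
    x: enter (0,5) at t=4.8844 ← occupied
  → r_7 = 4.8844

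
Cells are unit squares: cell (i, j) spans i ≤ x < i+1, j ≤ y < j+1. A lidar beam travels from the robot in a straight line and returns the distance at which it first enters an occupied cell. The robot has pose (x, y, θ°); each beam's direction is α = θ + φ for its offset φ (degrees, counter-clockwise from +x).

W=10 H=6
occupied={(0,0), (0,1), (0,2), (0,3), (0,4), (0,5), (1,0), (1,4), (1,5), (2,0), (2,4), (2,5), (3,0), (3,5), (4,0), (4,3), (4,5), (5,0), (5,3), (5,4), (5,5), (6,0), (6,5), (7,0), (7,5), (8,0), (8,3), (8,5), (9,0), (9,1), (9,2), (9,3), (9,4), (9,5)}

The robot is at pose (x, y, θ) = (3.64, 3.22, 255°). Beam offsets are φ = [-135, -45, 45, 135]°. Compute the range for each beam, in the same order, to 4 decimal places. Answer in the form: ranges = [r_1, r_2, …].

ranges = [1.2800, 3.0484, 2.5634, 0.4157]

beam 1: φ=-135°, α=120°
  dir = (cos 120°, sin 120°) = (-0.5000, 0.8660); from cell (3,3)
  next x-line at t=1.2800, next y-line at t=0.9007; Δt_x=2.0000, Δt_y=1.1547
    y: enter (3,4) at t=0.9007
    x: enter (2,4) at t=1.2800 ← occupied
  → r_1 = 1.2800
beam 2: φ=-45°, α=210°
  dir = (cos 210°, sin 210°) = (-0.8660, -0.5000); from cell (3,3)
  next x-line at t=0.7390, next y-line at t=0.4400; Δt_x=1.1547, Δt_y=2.0000
    y: enter (3,2) at t=0.4400
    x: enter (2,2) at t=0.7390
    x: enter (1,2) at t=1.8937
    y: enter (1,1) at t=2.4400
    x: enter (0,1) at t=3.0484 ← occupied
  → r_2 = 3.0484
beam 3: φ=45°, α=300°
  dir = (cos 300°, sin 300°) = (0.5000, -0.8660); from cell (3,3)
  next x-line at t=0.7200, next y-line at t=0.2540; Δt_x=2.0000, Δt_y=1.1547
    y: enter (3,2) at t=0.2540
    x: enter (4,2) at t=0.7200
    y: enter (4,1) at t=1.4087
    y: enter (4,0) at t=2.5634 ← occupied
  → r_3 = 2.5634
beam 4: φ=135°, α=30°
  dir = (cos 30°, sin 30°) = (0.8660, 0.5000); from cell (3,3)
  next x-line at t=0.4157, next y-line at t=1.5600; Δt_x=1.1547, Δt_y=2.0000
    x: enter (4,3) at t=0.4157 ← occupied
  → r_4 = 0.4157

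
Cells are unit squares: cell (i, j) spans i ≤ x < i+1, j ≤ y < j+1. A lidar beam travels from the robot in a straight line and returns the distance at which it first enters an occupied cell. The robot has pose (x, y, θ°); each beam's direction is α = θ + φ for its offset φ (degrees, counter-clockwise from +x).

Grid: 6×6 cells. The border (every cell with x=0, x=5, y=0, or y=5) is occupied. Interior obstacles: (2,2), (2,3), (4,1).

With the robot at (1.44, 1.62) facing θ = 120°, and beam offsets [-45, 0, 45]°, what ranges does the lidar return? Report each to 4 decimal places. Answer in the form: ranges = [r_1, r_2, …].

beam 1: φ=-45°, α=75°
  direction (0.2588, 0.9659); cell (1,1); t to first gridline: x 2.1637, y 0.3934 (then +3.8637 / +1.0353)
    (1,2) via y @ 0.3934
    (1,3) via y @ 1.4287
    (2,3) via x @ 2.1637  # hit
  → r_1 = 2.1637
beam 2: φ=0°, α=120°
  direction (-0.5000, 0.8660); cell (1,1); t to first gridline: x 0.8800, y 0.4388 (then +2.0000 / +1.1547)
    (1,2) via y @ 0.4388
    (0,2) via x @ 0.8800  # hit
  → r_2 = 0.8800
beam 3: φ=45°, α=165°
  direction (-0.9659, 0.2588); cell (1,1); t to first gridline: x 0.4555, y 1.4682 (then +1.0353 / +3.8637)
    (0,1) via x @ 0.4555  # hit
  → r_3 = 0.4555

ranges = [2.1637, 0.8800, 0.4555]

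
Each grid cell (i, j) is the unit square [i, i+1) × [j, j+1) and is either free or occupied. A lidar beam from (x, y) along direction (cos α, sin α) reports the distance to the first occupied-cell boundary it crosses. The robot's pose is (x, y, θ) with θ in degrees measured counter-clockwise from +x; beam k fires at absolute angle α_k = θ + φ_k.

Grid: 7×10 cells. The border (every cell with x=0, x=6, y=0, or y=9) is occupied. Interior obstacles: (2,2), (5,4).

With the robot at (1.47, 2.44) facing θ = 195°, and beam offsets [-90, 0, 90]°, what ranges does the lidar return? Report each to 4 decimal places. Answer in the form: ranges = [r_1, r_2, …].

ranges = [1.8159, 0.4866, 1.4908]

beam 1: φ=-90°, α=105°
  dir = (cos 105°, sin 105°) = (-0.2588, 0.9659); from cell (1,2)
  next x-line at t=1.8159, next y-line at t=0.5798; Δt_x=3.8637, Δt_y=1.0353
    y: enter (1,3) at t=0.5798
    y: enter (1,4) at t=1.6150
    x: enter (0,4) at t=1.8159 ← occupied
  → r_1 = 1.8159
beam 2: φ=0°, α=195°
  dir = (cos 195°, sin 195°) = (-0.9659, -0.2588); from cell (1,2)
  next x-line at t=0.4866, next y-line at t=1.7000; Δt_x=1.0353, Δt_y=3.8637
    x: enter (0,2) at t=0.4866 ← occupied
  → r_2 = 0.4866
beam 3: φ=90°, α=285°
  dir = (cos 285°, sin 285°) = (0.2588, -0.9659); from cell (1,2)
  next x-line at t=2.0478, next y-line at t=0.4555; Δt_x=3.8637, Δt_y=1.0353
    y: enter (1,1) at t=0.4555
    y: enter (1,0) at t=1.4908 ← occupied
  → r_3 = 1.4908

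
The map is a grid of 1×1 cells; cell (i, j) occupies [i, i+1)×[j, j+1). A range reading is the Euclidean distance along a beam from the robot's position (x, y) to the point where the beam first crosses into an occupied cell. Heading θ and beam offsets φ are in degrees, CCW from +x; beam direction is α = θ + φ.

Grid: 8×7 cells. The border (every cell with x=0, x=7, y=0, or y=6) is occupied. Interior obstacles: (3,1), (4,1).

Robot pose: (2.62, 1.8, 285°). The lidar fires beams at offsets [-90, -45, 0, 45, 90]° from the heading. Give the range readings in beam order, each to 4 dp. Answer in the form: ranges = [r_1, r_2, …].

beam 1: φ=-90°, α=195°
  d=(-0.9659,-0.2588)  start (2,1)  tX=0.6419 tY=3.0910  stride 1/|dx|=1.0353 1/|dy|=3.8637
    cross x-line → (1,1), t=0.6419
    cross x-line → (0,1), t=1.6771 (wall)
  → r_1 = 1.6771
beam 2: φ=-45°, α=240°
  d=(-0.5000,-0.8660)  start (2,1)  tX=1.2400 tY=0.9238  stride 1/|dx|=2.0000 1/|dy|=1.1547
    cross y-line → (2,0), t=0.9238 (wall)
  → r_2 = 0.9238
beam 3: φ=0°, α=285°
  d=(0.2588,-0.9659)  start (2,1)  tX=1.4682 tY=0.8282  stride 1/|dx|=3.8637 1/|dy|=1.0353
    cross y-line → (2,0), t=0.8282 (wall)
  → r_3 = 0.8282
beam 4: φ=45°, α=330°
  d=(0.8660,-0.5000)  start (2,1)  tX=0.4388 tY=1.6000  stride 1/|dx|=1.1547 1/|dy|=2.0000
    cross x-line → (3,1), t=0.4388 (wall)
  → r_4 = 0.4388
beam 5: φ=90°, α=15°
  d=(0.9659,0.2588)  start (2,1)  tX=0.3934 tY=0.7727  stride 1/|dx|=1.0353 1/|dy|=3.8637
    cross x-line → (3,1), t=0.3934 (wall)
  → r_5 = 0.3934

ranges = [1.6771, 0.9238, 0.8282, 0.4388, 0.3934]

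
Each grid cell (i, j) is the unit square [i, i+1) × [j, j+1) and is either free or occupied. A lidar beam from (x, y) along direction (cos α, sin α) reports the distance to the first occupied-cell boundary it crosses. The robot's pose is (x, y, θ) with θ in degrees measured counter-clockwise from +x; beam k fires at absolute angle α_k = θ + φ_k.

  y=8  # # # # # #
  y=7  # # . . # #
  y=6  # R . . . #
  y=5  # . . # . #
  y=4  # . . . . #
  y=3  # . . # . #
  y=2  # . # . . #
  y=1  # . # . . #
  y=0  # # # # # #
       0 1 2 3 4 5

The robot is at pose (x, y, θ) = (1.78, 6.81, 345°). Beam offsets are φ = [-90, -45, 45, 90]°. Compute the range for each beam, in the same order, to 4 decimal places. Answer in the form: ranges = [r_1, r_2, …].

ranges = [3.0137, 3.2447, 2.3800, 0.1967]

beam 1: φ=-90°, α=255°
  direction (-0.2588, -0.9659); cell (1,6); t to first gridline: x 3.0137, y 0.8386 (then +3.8637 / +1.0353)
    (1,5) via y @ 0.8386
    (1,4) via y @ 1.8738
    (1,3) via y @ 2.9091
    (0,3) via x @ 3.0137  # hit
  → r_1 = 3.0137
beam 2: φ=-45°, α=300°
  direction (0.5000, -0.8660); cell (1,6); t to first gridline: x 0.4400, y 0.9353 (then +2.0000 / +1.1547)
    (2,6) via x @ 0.4400
    (2,5) via y @ 0.9353
    (2,4) via y @ 2.0900
    (3,4) via x @ 2.4400
    (3,3) via y @ 3.2447  # hit
  → r_2 = 3.2447
beam 3: φ=45°, α=30°
  direction (0.8660, 0.5000); cell (1,6); t to first gridline: x 0.2540, y 0.3800 (then +1.1547 / +2.0000)
    (2,6) via x @ 0.2540
    (2,7) via y @ 0.3800
    (3,7) via x @ 1.4087
    (3,8) via y @ 2.3800  # hit
  → r_3 = 2.3800
beam 4: φ=90°, α=75°
  direction (0.2588, 0.9659); cell (1,6); t to first gridline: x 0.8500, y 0.1967 (then +3.8637 / +1.0353)
    (1,7) via y @ 0.1967  # hit
  → r_4 = 0.1967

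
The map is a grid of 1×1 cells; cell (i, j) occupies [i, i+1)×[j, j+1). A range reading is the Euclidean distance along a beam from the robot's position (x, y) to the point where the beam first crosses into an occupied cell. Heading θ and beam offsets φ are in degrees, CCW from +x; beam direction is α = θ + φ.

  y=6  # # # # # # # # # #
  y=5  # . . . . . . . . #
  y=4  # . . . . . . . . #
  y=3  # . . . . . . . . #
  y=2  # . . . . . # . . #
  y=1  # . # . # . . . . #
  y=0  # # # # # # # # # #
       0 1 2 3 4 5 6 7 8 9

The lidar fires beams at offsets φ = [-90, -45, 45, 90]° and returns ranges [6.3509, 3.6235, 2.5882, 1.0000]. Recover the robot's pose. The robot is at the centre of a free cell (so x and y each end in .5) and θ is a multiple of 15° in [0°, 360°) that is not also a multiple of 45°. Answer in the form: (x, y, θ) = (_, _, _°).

(x, y, θ) = (3.5, 2.5, 120°)

The pose lattice has 37·16 = 592 candidates. Test each by forward raycasting.
  (7.5, 1.5, 330°): beam 1 = 0.5774 ≠ 6.3509 ✗
  (1.5, 3.5, 285°): beam 1 = 0.5176 ≠ 6.3509 ✗
  (7.5, 3.5, 195°): beam 1 = 2.5882 ≠ 6.3509 ✗
  …
  (3.5, 2.5, 120°): r_1=6.3509, r_2=3.6235, r_3=2.5882, r_4=1.0000 — all match ✓
No second candidate reproduces the full scan.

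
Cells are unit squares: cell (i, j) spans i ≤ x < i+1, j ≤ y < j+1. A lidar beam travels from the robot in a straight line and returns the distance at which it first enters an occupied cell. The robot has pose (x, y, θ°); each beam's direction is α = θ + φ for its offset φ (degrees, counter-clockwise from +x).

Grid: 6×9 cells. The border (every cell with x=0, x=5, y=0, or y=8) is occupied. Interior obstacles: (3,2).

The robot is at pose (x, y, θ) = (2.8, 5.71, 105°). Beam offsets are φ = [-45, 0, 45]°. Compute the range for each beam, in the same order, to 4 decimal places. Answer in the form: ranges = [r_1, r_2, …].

beam 1: φ=-45°, α=60°
  direction (0.5000, 0.8660); cell (2,5); t to first gridline: x 0.4000, y 0.3349 (then +2.0000 / +1.1547)
    (2,6) via y @ 0.3349
    (3,6) via x @ 0.4000
    (3,7) via y @ 1.4896
    (4,7) via x @ 2.4000
    (4,8) via y @ 2.6443  # hit
  → r_1 = 2.6443
beam 2: φ=0°, α=105°
  direction (-0.2588, 0.9659); cell (2,5); t to first gridline: x 3.0910, y 0.3002 (then +3.8637 / +1.0353)
    (2,6) via y @ 0.3002
    (2,7) via y @ 1.3355
    (2,8) via y @ 2.3708  # hit
  → r_2 = 2.3708
beam 3: φ=45°, α=150°
  direction (-0.8660, 0.5000); cell (2,5); t to first gridline: x 0.9238, y 0.5800 (then +1.1547 / +2.0000)
    (2,6) via y @ 0.5800
    (1,6) via x @ 0.9238
    (0,6) via x @ 2.0785  # hit
  → r_3 = 2.0785

ranges = [2.6443, 2.3708, 2.0785]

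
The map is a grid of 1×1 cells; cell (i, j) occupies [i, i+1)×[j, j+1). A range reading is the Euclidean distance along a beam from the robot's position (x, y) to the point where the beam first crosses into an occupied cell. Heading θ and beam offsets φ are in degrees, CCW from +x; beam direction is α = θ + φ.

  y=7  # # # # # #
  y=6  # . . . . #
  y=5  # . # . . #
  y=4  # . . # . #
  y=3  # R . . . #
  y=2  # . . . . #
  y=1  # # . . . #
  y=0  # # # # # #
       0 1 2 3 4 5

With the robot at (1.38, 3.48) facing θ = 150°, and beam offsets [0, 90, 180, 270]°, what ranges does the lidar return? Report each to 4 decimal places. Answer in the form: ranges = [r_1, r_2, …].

ranges = [0.4388, 0.7600, 4.1800, 1.7551]

beam 1: φ=0°, α=150°
  d=(-0.8660,0.5000)  start (1,3)  tX=0.4388 tY=1.0400  stride 1/|dx|=1.1547 1/|dy|=2.0000
    cross x-line → (0,3), t=0.4388 (wall)
  → r_1 = 0.4388
beam 2: φ=90°, α=240°
  d=(-0.5000,-0.8660)  start (1,3)  tX=0.7600 tY=0.5543  stride 1/|dx|=2.0000 1/|dy|=1.1547
    cross y-line → (1,2), t=0.5543
    cross x-line → (0,2), t=0.7600 (wall)
  → r_2 = 0.7600
beam 3: φ=180°, α=330°
  d=(0.8660,-0.5000)  start (1,3)  tX=0.7159 tY=0.9600  stride 1/|dx|=1.1547 1/|dy|=2.0000
    cross x-line → (2,3), t=0.7159
    cross y-line → (2,2), t=0.9600
    cross x-line → (3,2), t=1.8706
    cross y-line → (3,1), t=2.9600
    cross x-line → (4,1), t=3.0253
    cross x-line → (5,1), t=4.1800 (wall)
  → r_3 = 4.1800
beam 4: φ=270°, α=60°
  d=(0.5000,0.8660)  start (1,3)  tX=1.2400 tY=0.6004  stride 1/|dx|=2.0000 1/|dy|=1.1547
    cross y-line → (1,4), t=0.6004
    cross x-line → (2,4), t=1.2400
    cross y-line → (2,5), t=1.7551 (wall)
  → r_4 = 1.7551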